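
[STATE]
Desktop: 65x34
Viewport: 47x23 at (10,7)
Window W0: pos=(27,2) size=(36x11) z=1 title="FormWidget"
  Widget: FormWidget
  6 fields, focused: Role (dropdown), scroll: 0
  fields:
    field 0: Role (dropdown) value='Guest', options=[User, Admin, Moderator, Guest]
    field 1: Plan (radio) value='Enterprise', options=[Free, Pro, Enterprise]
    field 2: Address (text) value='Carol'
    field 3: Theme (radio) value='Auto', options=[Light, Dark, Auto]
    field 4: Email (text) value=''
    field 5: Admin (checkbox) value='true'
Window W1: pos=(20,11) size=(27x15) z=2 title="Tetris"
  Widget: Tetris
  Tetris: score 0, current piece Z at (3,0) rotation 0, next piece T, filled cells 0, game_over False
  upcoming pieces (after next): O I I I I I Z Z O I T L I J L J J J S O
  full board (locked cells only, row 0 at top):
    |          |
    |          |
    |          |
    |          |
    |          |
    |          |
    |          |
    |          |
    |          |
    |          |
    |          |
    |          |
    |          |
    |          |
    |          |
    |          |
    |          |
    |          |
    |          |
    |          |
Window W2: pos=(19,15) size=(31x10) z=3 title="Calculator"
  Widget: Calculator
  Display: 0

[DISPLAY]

                 ┃  Address:    [Carol         
                 ┃  Theme:      ( ) Light  ( ) 
                 ┃  Email:      [              
                 ┃  Admin:      [x]            
          ┏━━━━━━━━━━━━━━━━━━━━━━━━━┓          
          ┃ Tetris                  ┃━━━━━━━━━━
          ┠─────────────────────────┨          
          ┃          │Next:         ┃          
         ┏━━━━━━━━━━━━━━━━━━━━━━━━━━━━━┓       
         ┃ Calculator                  ┃       
         ┠─────────────────────────────┨       
         ┃                            0┃       
         ┃┌───┬───┬───┬───┐            ┃       
         ┃│ 7 │ 8 │ 9 │ ÷ │            ┃       
         ┃├───┼───┼───┼───┤            ┃       
         ┃│ 4 │ 5 │ 6 │ × │            ┃       
         ┃└───┴───┴───┴───┘            ┃       
         ┗━━━━━━━━━━━━━━━━━━━━━━━━━━━━━┛       
          ┗━━━━━━━━━━━━━━━━━━━━━━━━━┛          
                                               
                                               
                                               
                                               


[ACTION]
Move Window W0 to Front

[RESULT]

                 ┃  Address:    [Carol         
                 ┃  Theme:      ( ) Light  ( ) 
                 ┃  Email:      [              
                 ┃  Admin:      [x]            
          ┏━━━━━━┃                             
          ┃ Tetri┗━━━━━━━━━━━━━━━━━━━━━━━━━━━━━
          ┠─────────────────────────┨          
          ┃          │Next:         ┃          
         ┏━━━━━━━━━━━━━━━━━━━━━━━━━━━━━┓       
         ┃ Calculator                  ┃       
         ┠─────────────────────────────┨       
         ┃                            0┃       
         ┃┌───┬───┬───┬───┐            ┃       
         ┃│ 7 │ 8 │ 9 │ ÷ │            ┃       
         ┃├───┼───┼───┼───┤            ┃       
         ┃│ 4 │ 5 │ 6 │ × │            ┃       
         ┃└───┴───┴───┴───┘            ┃       
         ┗━━━━━━━━━━━━━━━━━━━━━━━━━━━━━┛       
          ┗━━━━━━━━━━━━━━━━━━━━━━━━━┛          
                                               
                                               
                                               
                                               


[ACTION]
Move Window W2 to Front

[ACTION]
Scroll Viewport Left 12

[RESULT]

                           ┃  Address:    [Caro
                           ┃  Theme:      ( ) L
                           ┃  Email:      [    
                           ┃  Admin:      [x]  
                    ┏━━━━━━┃                   
                    ┃ Tetri┗━━━━━━━━━━━━━━━━━━━
                    ┠─────────────────────────┨
                    ┃          │Next:         ┃
                   ┏━━━━━━━━━━━━━━━━━━━━━━━━━━━
                   ┃ Calculator                
                   ┠───────────────────────────
                   ┃                           
                   ┃┌───┬───┬───┬───┐          
                   ┃│ 7 │ 8 │ 9 │ ÷ │          
                   ┃├───┼───┼───┼───┤          
                   ┃│ 4 │ 5 │ 6 │ × │          
                   ┃└───┴───┴───┴───┘          
                   ┗━━━━━━━━━━━━━━━━━━━━━━━━━━━
                    ┗━━━━━━━━━━━━━━━━━━━━━━━━━┛
                                               
                                               
                                               
                                               


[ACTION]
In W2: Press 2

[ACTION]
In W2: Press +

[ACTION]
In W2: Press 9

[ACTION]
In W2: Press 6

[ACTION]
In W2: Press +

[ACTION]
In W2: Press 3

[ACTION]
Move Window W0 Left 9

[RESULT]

                  ┃  Address:    [Carol        
                  ┃  Theme:      ( ) Light  ( )
                  ┃  Email:      [             
                  ┃  Admin:      [x]           
                  ┃                            
                  ┗━━━━━━━━━━━━━━━━━━━━━━━━━━━━
                    ┠─────────────────────────┨
                    ┃          │Next:         ┃
                   ┏━━━━━━━━━━━━━━━━━━━━━━━━━━━
                   ┃ Calculator                
                   ┠───────────────────────────
                   ┃                           
                   ┃┌───┬───┬───┬───┐          
                   ┃│ 7 │ 8 │ 9 │ ÷ │          
                   ┃├───┼───┼───┼───┤          
                   ┃│ 4 │ 5 │ 6 │ × │          
                   ┃└───┴───┴───┴───┘          
                   ┗━━━━━━━━━━━━━━━━━━━━━━━━━━━
                    ┗━━━━━━━━━━━━━━━━━━━━━━━━━┛
                                               
                                               
                                               
                                               


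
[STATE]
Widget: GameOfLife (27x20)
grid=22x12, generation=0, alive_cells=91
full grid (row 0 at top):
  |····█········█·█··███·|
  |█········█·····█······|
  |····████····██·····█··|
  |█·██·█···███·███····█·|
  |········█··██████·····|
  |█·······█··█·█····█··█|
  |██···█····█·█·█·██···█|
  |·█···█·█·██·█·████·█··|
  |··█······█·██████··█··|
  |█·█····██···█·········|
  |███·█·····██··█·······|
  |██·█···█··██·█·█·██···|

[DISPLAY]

Gen: 0                     
····█········█·█··███·     
█········█·····█······     
····████····██·····█··     
█·██·█···███·███····█·     
········█··██████·····     
█·······█··█·█····█··█     
██···█····█·█·█·██···█     
·█···█·█·██·█·████·█··     
··█······█·██████··█··     
█·█····██···█·········     
███·█·····██··█·······     
██·█···█··██·█·█·██···     
                           
                           
                           
                           
                           
                           
                           


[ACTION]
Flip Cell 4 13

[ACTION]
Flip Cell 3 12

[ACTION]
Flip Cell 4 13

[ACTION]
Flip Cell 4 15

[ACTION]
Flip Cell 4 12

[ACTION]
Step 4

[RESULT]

Gen: 4                     
···█·········██·······     
··████······█··█······     
··█··█······███·······     
·█··█···█████·········     
·█··█·█·····█·········     
···█········█·········     
·█·█·█·····█··········     
···███···██···········     
█··██·················     
███·····█····█········     
······██···██·█·······     
···········██·········     
                           
                           
                           
                           
                           
                           
                           


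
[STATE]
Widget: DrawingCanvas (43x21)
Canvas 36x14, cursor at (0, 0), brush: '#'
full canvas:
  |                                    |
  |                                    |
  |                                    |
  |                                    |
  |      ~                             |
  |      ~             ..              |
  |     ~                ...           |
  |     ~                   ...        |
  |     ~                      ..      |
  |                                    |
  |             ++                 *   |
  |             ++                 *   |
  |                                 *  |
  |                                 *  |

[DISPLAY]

+                                          
                                           
                                           
                                           
      ~                                    
      ~             ..                     
     ~                ...                  
     ~                   ...               
     ~                      ..             
                                           
             ++                 *          
             ++                 *          
                                 *         
                                 *         
                                           
                                           
                                           
                                           
                                           
                                           
                                           


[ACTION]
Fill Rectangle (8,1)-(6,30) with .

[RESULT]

+                                          
                                           
                                           
                                           
      ~                                    
      ~             ..                     
 ..............................            
 ..............................            
 ..............................            
                                           
             ++                 *          
             ++                 *          
                                 *         
                                 *         
                                           
                                           
                                           
                                           
                                           
                                           
                                           


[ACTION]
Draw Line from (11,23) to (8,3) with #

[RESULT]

+                                          
                                           
                                           
                                           
      ~                                    
      ~             ..                     
 ..............................            
 ..............................            
 ..####........................            
       ######                              
             #######            *          
             ++     ####        *          
                                 *         
                                 *         
                                           
                                           
                                           
                                           
                                           
                                           
                                           


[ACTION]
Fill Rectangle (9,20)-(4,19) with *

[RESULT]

+                                          
                                           
                                           
                                           
      ~            **                      
      ~            **.                     
 ..................**..........            
 ..................**..........            
 ..####............**..........            
       ######      **                      
             #######            *          
             ++     ####        *          
                                 *         
                                 *         
                                           
                                           
                                           
                                           
                                           
                                           
                                           


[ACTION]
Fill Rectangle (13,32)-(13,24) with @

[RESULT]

+                                          
                                           
                                           
                                           
      ~            **                      
      ~            **.                     
 ..................**..........            
 ..................**..........            
 ..####............**..........            
       ######      **                      
             #######            *          
             ++     ####        *          
                                 *         
                        @@@@@@@@@*         
                                           
                                           
                                           
                                           
                                           
                                           
                                           


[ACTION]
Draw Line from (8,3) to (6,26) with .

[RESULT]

+                                          
                                           
                                           
                                           
      ~            **                      
      ~            **.                     
 ..................**..........            
 ..............................            
 ..................**..........            
       ######      **                      
             #######            *          
             ++     ####        *          
                                 *         
                        @@@@@@@@@*         
                                           
                                           
                                           
                                           
                                           
                                           
                                           


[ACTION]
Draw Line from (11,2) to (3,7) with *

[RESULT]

+                                          
                                           
                                           
       *                                   
      *            **                      
      *            **.                     
 ....*.............**..........            
 ...*..........................            
 ...*..............**..........            
   *   ######      **                      
   *         #######            *          
  *          ++     ####        *          
                                 *         
                        @@@@@@@@@*         
                                           
                                           
                                           
                                           
                                           
                                           
                                           


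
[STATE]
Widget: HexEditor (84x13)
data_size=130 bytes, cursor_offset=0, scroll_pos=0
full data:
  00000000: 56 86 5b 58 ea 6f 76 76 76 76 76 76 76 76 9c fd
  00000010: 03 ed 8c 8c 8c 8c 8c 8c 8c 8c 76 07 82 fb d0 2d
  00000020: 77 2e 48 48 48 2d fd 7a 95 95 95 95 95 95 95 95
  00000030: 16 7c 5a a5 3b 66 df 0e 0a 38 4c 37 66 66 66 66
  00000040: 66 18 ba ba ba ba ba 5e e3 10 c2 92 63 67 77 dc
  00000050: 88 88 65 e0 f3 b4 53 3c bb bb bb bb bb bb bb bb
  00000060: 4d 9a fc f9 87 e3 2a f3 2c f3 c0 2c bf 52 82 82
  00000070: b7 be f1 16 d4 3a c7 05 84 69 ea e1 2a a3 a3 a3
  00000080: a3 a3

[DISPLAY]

00000000  56 86 5b 58 ea 6f 76 76  76 76 76 76 76 76 9c fd  |V.[X.ovvvvvvvv..|      
00000010  03 ed 8c 8c 8c 8c 8c 8c  8c 8c 76 07 82 fb d0 2d  |..........v....-|      
00000020  77 2e 48 48 48 2d fd 7a  95 95 95 95 95 95 95 95  |w.HHH-.z........|      
00000030  16 7c 5a a5 3b 66 df 0e  0a 38 4c 37 66 66 66 66  |.|Z.;f...8L7ffff|      
00000040  66 18 ba ba ba ba ba 5e  e3 10 c2 92 63 67 77 dc  |f......^....cgw.|      
00000050  88 88 65 e0 f3 b4 53 3c  bb bb bb bb bb bb bb bb  |..e...S<........|      
00000060  4d 9a fc f9 87 e3 2a f3  2c f3 c0 2c bf 52 82 82  |M.....*.,..,.R..|      
00000070  b7 be f1 16 d4 3a c7 05  84 69 ea e1 2a a3 a3 a3  |.....:...i..*...|      
00000080  a3 a3                                             |..              |      
                                                                                    
                                                                                    
                                                                                    
                                                                                    


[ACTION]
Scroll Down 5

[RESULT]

00000050  88 88 65 e0 f3 b4 53 3c  bb bb bb bb bb bb bb bb  |..e...S<........|      
00000060  4d 9a fc f9 87 e3 2a f3  2c f3 c0 2c bf 52 82 82  |M.....*.,..,.R..|      
00000070  b7 be f1 16 d4 3a c7 05  84 69 ea e1 2a a3 a3 a3  |.....:...i..*...|      
00000080  a3 a3                                             |..              |      
                                                                                    
                                                                                    
                                                                                    
                                                                                    
                                                                                    
                                                                                    
                                                                                    
                                                                                    
                                                                                    


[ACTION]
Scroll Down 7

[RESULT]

00000080  a3 a3                                             |..              |      
                                                                                    
                                                                                    
                                                                                    
                                                                                    
                                                                                    
                                                                                    
                                                                                    
                                                                                    
                                                                                    
                                                                                    
                                                                                    
                                                                                    


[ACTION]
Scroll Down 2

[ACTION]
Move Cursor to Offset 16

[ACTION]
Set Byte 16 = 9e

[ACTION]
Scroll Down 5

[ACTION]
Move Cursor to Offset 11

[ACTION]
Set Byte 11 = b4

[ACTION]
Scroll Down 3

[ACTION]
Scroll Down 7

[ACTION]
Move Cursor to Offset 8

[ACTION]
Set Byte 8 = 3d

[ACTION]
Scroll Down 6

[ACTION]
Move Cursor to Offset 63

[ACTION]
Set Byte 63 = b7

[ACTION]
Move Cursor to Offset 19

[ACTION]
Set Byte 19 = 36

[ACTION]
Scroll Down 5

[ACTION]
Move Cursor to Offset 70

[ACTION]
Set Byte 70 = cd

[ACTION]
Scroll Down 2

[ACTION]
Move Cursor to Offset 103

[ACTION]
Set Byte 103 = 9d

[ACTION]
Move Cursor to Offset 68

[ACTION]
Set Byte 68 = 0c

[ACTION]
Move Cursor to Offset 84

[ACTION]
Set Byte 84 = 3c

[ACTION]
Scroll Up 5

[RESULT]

00000030  16 7c 5a a5 3b 66 df 0e  0a 38 4c 37 66 66 66 b7  |.|Z.;f...8L7fff.|      
00000040  66 18 ba ba 0c ba cd 5e  e3 10 c2 92 63 67 77 dc  |f......^....cgw.|      
00000050  88 88 65 e0 3C b4 53 3c  bb bb bb bb bb bb bb bb  |..e.<.S<........|      
00000060  4d 9a fc f9 87 e3 2a 9d  2c f3 c0 2c bf 52 82 82  |M.....*.,..,.R..|      
00000070  b7 be f1 16 d4 3a c7 05  84 69 ea e1 2a a3 a3 a3  |.....:...i..*...|      
00000080  a3 a3                                             |..              |      
                                                                                    
                                                                                    
                                                                                    
                                                                                    
                                                                                    
                                                                                    
                                                                                    


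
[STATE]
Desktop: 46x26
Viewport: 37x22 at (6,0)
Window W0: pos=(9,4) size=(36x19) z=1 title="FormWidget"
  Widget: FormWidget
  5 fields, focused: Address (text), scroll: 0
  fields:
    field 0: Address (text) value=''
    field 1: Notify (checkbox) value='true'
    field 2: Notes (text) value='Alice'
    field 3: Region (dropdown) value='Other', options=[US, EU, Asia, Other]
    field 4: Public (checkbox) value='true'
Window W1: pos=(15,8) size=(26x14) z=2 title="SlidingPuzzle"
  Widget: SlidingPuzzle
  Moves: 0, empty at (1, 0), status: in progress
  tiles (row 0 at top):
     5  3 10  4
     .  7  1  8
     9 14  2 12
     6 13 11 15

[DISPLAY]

                                     
                                     
                                     
                                     
   ┏━━━━━━━━━━━━━━━━━━━━━━━━━━━━━━━━━
   ┃ FormWidget                      
   ┠─────────────────────────────────
   ┃> Address:    [                  
   ┃  Not┏━━━━━━━━━━━━━━━━━━━━━━━━┓  
   ┃  Not┃ SlidingPuzzle          ┃  
   ┃  Reg┠────────────────────────┨ ▼
   ┃  Pub┃┌────┬────┬────┬────┐   ┃  
   ┃     ┃│  5 │  3 │ 10 │  4 │   ┃  
   ┃     ┃├────┼────┼────┼────┤   ┃  
   ┃     ┃│    │  7 │  1 │  8 │   ┃  
   ┃     ┃├────┼────┼────┼────┤   ┃  
   ┃     ┃│  9 │ 14 │  2 │ 12 │   ┃  
   ┃     ┃├────┼────┼────┼────┤   ┃  
   ┃     ┃│  6 │ 13 │ 11 │ 15 │   ┃  
   ┃     ┃└────┴────┴────┴────┘   ┃  
   ┃     ┃Moves: 0                ┃  
   ┃     ┗━━━━━━━━━━━━━━━━━━━━━━━━┛  


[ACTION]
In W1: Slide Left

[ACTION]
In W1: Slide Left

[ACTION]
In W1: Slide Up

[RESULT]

                                     
                                     
                                     
                                     
   ┏━━━━━━━━━━━━━━━━━━━━━━━━━━━━━━━━━
   ┃ FormWidget                      
   ┠─────────────────────────────────
   ┃> Address:    [                  
   ┃  Not┏━━━━━━━━━━━━━━━━━━━━━━━━┓  
   ┃  Not┃ SlidingPuzzle          ┃  
   ┃  Reg┠────────────────────────┨ ▼
   ┃  Pub┃┌────┬────┬────┬────┐   ┃  
   ┃     ┃│  5 │  3 │ 10 │  4 │   ┃  
   ┃     ┃├────┼────┼────┼────┤   ┃  
   ┃     ┃│  7 │  1 │  2 │  8 │   ┃  
   ┃     ┃├────┼────┼────┼────┤   ┃  
   ┃     ┃│  9 │ 14 │    │ 12 │   ┃  
   ┃     ┃├────┼────┼────┼────┤   ┃  
   ┃     ┃│  6 │ 13 │ 11 │ 15 │   ┃  
   ┃     ┃└────┴────┴────┴────┘   ┃  
   ┃     ┃Moves: 3                ┃  
   ┃     ┗━━━━━━━━━━━━━━━━━━━━━━━━┛  


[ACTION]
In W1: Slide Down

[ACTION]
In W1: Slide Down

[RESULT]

                                     
                                     
                                     
                                     
   ┏━━━━━━━━━━━━━━━━━━━━━━━━━━━━━━━━━
   ┃ FormWidget                      
   ┠─────────────────────────────────
   ┃> Address:    [                  
   ┃  Not┏━━━━━━━━━━━━━━━━━━━━━━━━┓  
   ┃  Not┃ SlidingPuzzle          ┃  
   ┃  Reg┠────────────────────────┨ ▼
   ┃  Pub┃┌────┬────┬────┬────┐   ┃  
   ┃     ┃│  5 │  3 │    │  4 │   ┃  
   ┃     ┃├────┼────┼────┼────┤   ┃  
   ┃     ┃│  7 │  1 │ 10 │  8 │   ┃  
   ┃     ┃├────┼────┼────┼────┤   ┃  
   ┃     ┃│  9 │ 14 │  2 │ 12 │   ┃  
   ┃     ┃├────┼────┼────┼────┤   ┃  
   ┃     ┃│  6 │ 13 │ 11 │ 15 │   ┃  
   ┃     ┃└────┴────┴────┴────┘   ┃  
   ┃     ┃Moves: 5                ┃  
   ┃     ┗━━━━━━━━━━━━━━━━━━━━━━━━┛  


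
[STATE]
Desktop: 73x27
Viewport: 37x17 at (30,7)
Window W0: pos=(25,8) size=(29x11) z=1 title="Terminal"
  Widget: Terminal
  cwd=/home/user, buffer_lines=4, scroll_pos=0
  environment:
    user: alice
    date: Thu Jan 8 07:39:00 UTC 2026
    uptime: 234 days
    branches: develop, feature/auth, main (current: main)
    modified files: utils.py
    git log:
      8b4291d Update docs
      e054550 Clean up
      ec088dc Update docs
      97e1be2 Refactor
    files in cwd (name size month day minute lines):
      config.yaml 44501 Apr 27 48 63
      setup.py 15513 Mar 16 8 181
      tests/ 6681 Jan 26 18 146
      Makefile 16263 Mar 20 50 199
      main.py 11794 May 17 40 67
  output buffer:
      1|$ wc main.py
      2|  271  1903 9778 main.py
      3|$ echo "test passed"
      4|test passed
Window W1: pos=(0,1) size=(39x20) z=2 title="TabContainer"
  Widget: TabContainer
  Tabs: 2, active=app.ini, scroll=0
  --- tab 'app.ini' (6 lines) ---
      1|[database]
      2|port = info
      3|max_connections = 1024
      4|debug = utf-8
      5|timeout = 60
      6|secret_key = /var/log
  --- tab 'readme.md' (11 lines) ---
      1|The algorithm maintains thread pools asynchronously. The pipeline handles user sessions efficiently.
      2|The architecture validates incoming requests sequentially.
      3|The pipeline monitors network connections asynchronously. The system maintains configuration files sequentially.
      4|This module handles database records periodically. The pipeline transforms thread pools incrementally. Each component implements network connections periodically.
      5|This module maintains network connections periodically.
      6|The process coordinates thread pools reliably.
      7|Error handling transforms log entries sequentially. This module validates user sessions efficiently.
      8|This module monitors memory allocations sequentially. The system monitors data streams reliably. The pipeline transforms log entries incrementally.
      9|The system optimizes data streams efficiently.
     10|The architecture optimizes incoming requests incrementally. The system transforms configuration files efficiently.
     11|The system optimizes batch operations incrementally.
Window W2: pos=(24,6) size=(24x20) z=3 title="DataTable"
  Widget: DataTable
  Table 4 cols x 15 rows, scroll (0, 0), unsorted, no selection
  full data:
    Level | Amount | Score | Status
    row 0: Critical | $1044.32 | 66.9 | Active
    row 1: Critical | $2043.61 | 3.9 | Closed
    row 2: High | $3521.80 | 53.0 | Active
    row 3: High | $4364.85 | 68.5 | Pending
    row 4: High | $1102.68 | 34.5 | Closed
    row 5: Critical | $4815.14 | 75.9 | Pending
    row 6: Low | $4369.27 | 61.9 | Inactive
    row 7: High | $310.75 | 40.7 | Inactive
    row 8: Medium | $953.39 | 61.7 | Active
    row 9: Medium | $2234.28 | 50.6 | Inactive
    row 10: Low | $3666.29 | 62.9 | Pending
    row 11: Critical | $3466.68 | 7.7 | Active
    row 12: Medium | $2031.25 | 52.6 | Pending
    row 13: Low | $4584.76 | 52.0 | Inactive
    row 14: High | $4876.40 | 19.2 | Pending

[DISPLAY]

Table            ┃                   
─────────────────┨━━━━━┓             
   │Amount  │Scor┃     ┃             
───┼────────┼────┃─────┨             
cal│$1044.32│66.9┃     ┃             
cal│$2043.61│3.9 ┃py   ┃             
   │$3521.80│53.0┃     ┃             
   │$4364.85│68.5┃     ┃             
   │$1102.68│34.5┃     ┃             
cal│$4815.14│75.9┃     ┃             
   │$4369.27│61.9┃     ┃             
   │$310.75 │40.7┃━━━━━┛             
m  │$953.39 │61.7┃                   
m  │$2234.28│50.6┃                   
   │$3666.29│62.9┃                   
cal│$3466.68│7.7 ┃                   
m  │$2031.25│52.6┃                   


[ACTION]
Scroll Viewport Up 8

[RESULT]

                                     
━━━━━━━━┓                            
        ┃                            
────────┨                            
        ┃                            
────────┃                            
━━━━━━━━━━━━━━━━━┓                   
Table            ┃                   
─────────────────┨━━━━━┓             
   │Amount  │Scor┃     ┃             
───┼────────┼────┃─────┨             
cal│$1044.32│66.9┃     ┃             
cal│$2043.61│3.9 ┃py   ┃             
   │$3521.80│53.0┃     ┃             
   │$4364.85│68.5┃     ┃             
   │$1102.68│34.5┃     ┃             
cal│$4815.14│75.9┃     ┃             


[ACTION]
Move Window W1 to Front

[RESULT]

                                     
━━━━━━━━┓                            
        ┃                            
────────┨                            
        ┃                            
────────┃                            
        ┃━━━━━━━━┓                   
        ┃        ┃                   
        ┃────────┨━━━━━┓             
        ┃t  │Scor┃     ┃             
        ┃───┼────┃─────┨             
        ┃.32│66.9┃     ┃             
        ┃.61│3.9 ┃py   ┃             
        ┃.80│53.0┃     ┃             
        ┃.85│68.5┃     ┃             
        ┃.68│34.5┃     ┃             
        ┃.14│75.9┃     ┃             


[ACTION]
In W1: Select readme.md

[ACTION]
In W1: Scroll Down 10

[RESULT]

                                     
━━━━━━━━┓                            
        ┃                            
────────┨                            
        ┃                            
────────┃                            
erations┃━━━━━━━━┓                   
        ┃        ┃                   
        ┃────────┨━━━━━┓             
        ┃t  │Scor┃     ┃             
        ┃───┼────┃─────┨             
        ┃.32│66.9┃     ┃             
        ┃.61│3.9 ┃py   ┃             
        ┃.80│53.0┃     ┃             
        ┃.85│68.5┃     ┃             
        ┃.68│34.5┃     ┃             
        ┃.14│75.9┃     ┃             


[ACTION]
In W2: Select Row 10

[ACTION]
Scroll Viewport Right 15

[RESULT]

                                     
━━┓                                  
  ┃                                  
──┨                                  
  ┃                                  
──┃                                  
ns┃━━━━━━━━┓                         
  ┃        ┃                         
  ┃────────┨━━━━━┓                   
  ┃t  │Scor┃     ┃                   
  ┃───┼────┃─────┨                   
  ┃.32│66.9┃     ┃                   
  ┃.61│3.9 ┃py   ┃                   
  ┃.80│53.0┃     ┃                   
  ┃.85│68.5┃     ┃                   
  ┃.68│34.5┃     ┃                   
  ┃.14│75.9┃     ┃                   


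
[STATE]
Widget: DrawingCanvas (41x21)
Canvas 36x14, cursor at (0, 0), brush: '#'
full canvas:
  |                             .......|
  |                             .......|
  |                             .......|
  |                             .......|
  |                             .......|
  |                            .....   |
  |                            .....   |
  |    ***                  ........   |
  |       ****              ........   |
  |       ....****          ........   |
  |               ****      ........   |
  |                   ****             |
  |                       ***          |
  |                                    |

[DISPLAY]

+                            .......     
                             .......     
                             .......     
                             .......     
                             .......     
                            .....        
                            .....        
    ***                  ........        
       ****              ........        
       ....****          ........        
               ****      ........        
                   ****                  
                       ***               
                                         
                                         
                                         
                                         
                                         
                                         
                                         
                                         


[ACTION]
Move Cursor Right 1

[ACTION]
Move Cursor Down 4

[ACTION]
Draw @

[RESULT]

                             .......     
                             .......     
                             .......     
                             .......     
 @                           .......     
                            .....        
                            .....        
    ***                  ........        
       ****              ........        
       ....****          ........        
               ****      ........        
                   ****                  
                       ***               
                                         
                                         
                                         
                                         
                                         
                                         
                                         
                                         


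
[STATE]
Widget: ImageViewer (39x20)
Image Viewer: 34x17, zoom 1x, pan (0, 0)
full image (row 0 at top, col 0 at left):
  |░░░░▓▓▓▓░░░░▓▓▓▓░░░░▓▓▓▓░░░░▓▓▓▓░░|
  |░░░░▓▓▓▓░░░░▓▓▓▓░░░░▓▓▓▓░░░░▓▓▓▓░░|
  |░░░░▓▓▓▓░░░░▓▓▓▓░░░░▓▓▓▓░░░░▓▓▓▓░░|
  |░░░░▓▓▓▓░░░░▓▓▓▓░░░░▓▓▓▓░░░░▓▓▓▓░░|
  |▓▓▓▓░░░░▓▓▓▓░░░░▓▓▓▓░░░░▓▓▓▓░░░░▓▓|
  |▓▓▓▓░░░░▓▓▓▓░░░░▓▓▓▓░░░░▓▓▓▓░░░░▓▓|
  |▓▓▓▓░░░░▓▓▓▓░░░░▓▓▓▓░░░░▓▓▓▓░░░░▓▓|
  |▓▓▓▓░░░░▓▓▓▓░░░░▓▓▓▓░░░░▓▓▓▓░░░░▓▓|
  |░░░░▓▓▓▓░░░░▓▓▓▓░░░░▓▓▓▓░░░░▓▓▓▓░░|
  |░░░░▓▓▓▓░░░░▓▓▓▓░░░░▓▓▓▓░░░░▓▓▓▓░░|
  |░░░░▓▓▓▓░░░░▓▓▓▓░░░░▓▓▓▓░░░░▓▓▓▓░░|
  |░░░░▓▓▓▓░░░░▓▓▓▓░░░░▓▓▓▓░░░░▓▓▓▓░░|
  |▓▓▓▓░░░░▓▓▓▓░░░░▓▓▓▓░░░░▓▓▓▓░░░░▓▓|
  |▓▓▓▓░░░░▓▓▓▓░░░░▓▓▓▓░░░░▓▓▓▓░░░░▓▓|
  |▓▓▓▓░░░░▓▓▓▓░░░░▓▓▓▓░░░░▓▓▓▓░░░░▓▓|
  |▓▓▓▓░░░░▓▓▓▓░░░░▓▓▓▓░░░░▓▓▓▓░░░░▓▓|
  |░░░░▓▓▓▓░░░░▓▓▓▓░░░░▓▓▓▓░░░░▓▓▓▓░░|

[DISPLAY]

░░░░▓▓▓▓░░░░▓▓▓▓░░░░▓▓▓▓░░░░▓▓▓▓░░     
░░░░▓▓▓▓░░░░▓▓▓▓░░░░▓▓▓▓░░░░▓▓▓▓░░     
░░░░▓▓▓▓░░░░▓▓▓▓░░░░▓▓▓▓░░░░▓▓▓▓░░     
░░░░▓▓▓▓░░░░▓▓▓▓░░░░▓▓▓▓░░░░▓▓▓▓░░     
▓▓▓▓░░░░▓▓▓▓░░░░▓▓▓▓░░░░▓▓▓▓░░░░▓▓     
▓▓▓▓░░░░▓▓▓▓░░░░▓▓▓▓░░░░▓▓▓▓░░░░▓▓     
▓▓▓▓░░░░▓▓▓▓░░░░▓▓▓▓░░░░▓▓▓▓░░░░▓▓     
▓▓▓▓░░░░▓▓▓▓░░░░▓▓▓▓░░░░▓▓▓▓░░░░▓▓     
░░░░▓▓▓▓░░░░▓▓▓▓░░░░▓▓▓▓░░░░▓▓▓▓░░     
░░░░▓▓▓▓░░░░▓▓▓▓░░░░▓▓▓▓░░░░▓▓▓▓░░     
░░░░▓▓▓▓░░░░▓▓▓▓░░░░▓▓▓▓░░░░▓▓▓▓░░     
░░░░▓▓▓▓░░░░▓▓▓▓░░░░▓▓▓▓░░░░▓▓▓▓░░     
▓▓▓▓░░░░▓▓▓▓░░░░▓▓▓▓░░░░▓▓▓▓░░░░▓▓     
▓▓▓▓░░░░▓▓▓▓░░░░▓▓▓▓░░░░▓▓▓▓░░░░▓▓     
▓▓▓▓░░░░▓▓▓▓░░░░▓▓▓▓░░░░▓▓▓▓░░░░▓▓     
▓▓▓▓░░░░▓▓▓▓░░░░▓▓▓▓░░░░▓▓▓▓░░░░▓▓     
░░░░▓▓▓▓░░░░▓▓▓▓░░░░▓▓▓▓░░░░▓▓▓▓░░     
                                       
                                       
                                       


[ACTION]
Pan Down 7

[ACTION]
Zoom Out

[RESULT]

▓▓▓▓░░░░▓▓▓▓░░░░▓▓▓▓░░░░▓▓▓▓░░░░▓▓     
░░░░▓▓▓▓░░░░▓▓▓▓░░░░▓▓▓▓░░░░▓▓▓▓░░     
░░░░▓▓▓▓░░░░▓▓▓▓░░░░▓▓▓▓░░░░▓▓▓▓░░     
░░░░▓▓▓▓░░░░▓▓▓▓░░░░▓▓▓▓░░░░▓▓▓▓░░     
░░░░▓▓▓▓░░░░▓▓▓▓░░░░▓▓▓▓░░░░▓▓▓▓░░     
▓▓▓▓░░░░▓▓▓▓░░░░▓▓▓▓░░░░▓▓▓▓░░░░▓▓     
▓▓▓▓░░░░▓▓▓▓░░░░▓▓▓▓░░░░▓▓▓▓░░░░▓▓     
▓▓▓▓░░░░▓▓▓▓░░░░▓▓▓▓░░░░▓▓▓▓░░░░▓▓     
▓▓▓▓░░░░▓▓▓▓░░░░▓▓▓▓░░░░▓▓▓▓░░░░▓▓     
░░░░▓▓▓▓░░░░▓▓▓▓░░░░▓▓▓▓░░░░▓▓▓▓░░     
                                       
                                       
                                       
                                       
                                       
                                       
                                       
                                       
                                       
                                       


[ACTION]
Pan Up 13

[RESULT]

░░░░▓▓▓▓░░░░▓▓▓▓░░░░▓▓▓▓░░░░▓▓▓▓░░     
░░░░▓▓▓▓░░░░▓▓▓▓░░░░▓▓▓▓░░░░▓▓▓▓░░     
░░░░▓▓▓▓░░░░▓▓▓▓░░░░▓▓▓▓░░░░▓▓▓▓░░     
░░░░▓▓▓▓░░░░▓▓▓▓░░░░▓▓▓▓░░░░▓▓▓▓░░     
▓▓▓▓░░░░▓▓▓▓░░░░▓▓▓▓░░░░▓▓▓▓░░░░▓▓     
▓▓▓▓░░░░▓▓▓▓░░░░▓▓▓▓░░░░▓▓▓▓░░░░▓▓     
▓▓▓▓░░░░▓▓▓▓░░░░▓▓▓▓░░░░▓▓▓▓░░░░▓▓     
▓▓▓▓░░░░▓▓▓▓░░░░▓▓▓▓░░░░▓▓▓▓░░░░▓▓     
░░░░▓▓▓▓░░░░▓▓▓▓░░░░▓▓▓▓░░░░▓▓▓▓░░     
░░░░▓▓▓▓░░░░▓▓▓▓░░░░▓▓▓▓░░░░▓▓▓▓░░     
░░░░▓▓▓▓░░░░▓▓▓▓░░░░▓▓▓▓░░░░▓▓▓▓░░     
░░░░▓▓▓▓░░░░▓▓▓▓░░░░▓▓▓▓░░░░▓▓▓▓░░     
▓▓▓▓░░░░▓▓▓▓░░░░▓▓▓▓░░░░▓▓▓▓░░░░▓▓     
▓▓▓▓░░░░▓▓▓▓░░░░▓▓▓▓░░░░▓▓▓▓░░░░▓▓     
▓▓▓▓░░░░▓▓▓▓░░░░▓▓▓▓░░░░▓▓▓▓░░░░▓▓     
▓▓▓▓░░░░▓▓▓▓░░░░▓▓▓▓░░░░▓▓▓▓░░░░▓▓     
░░░░▓▓▓▓░░░░▓▓▓▓░░░░▓▓▓▓░░░░▓▓▓▓░░     
                                       
                                       
                                       
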